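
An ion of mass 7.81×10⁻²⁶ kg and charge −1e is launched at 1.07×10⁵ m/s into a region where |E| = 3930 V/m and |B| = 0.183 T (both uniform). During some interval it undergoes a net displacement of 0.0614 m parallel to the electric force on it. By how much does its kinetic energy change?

ΔKE ≈ 3.87×10⁻¹⁷ J

The magnetic force is always ⟂ v and does no work; only the electric force changes KE.
ΔKE = F_E · d = |q|E d = (1.602×10⁻¹⁹)(3930)(0.0614) ≈ 3.87×10⁻¹⁷ J.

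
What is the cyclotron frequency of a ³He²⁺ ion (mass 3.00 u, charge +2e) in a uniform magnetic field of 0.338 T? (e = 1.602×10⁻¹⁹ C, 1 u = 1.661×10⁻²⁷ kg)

f ≈ 3.46×10⁶ Hz

f = |q|B/(2πm).
f = (3.204×10⁻¹⁹)(0.338)/(2π·4.983×10⁻²⁷) ≈ 3.46×10⁶ Hz.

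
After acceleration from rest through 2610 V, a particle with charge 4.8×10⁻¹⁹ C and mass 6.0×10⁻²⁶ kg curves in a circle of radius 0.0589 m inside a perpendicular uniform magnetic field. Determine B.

B ≈ 0.434 T

v = √(2|q|V/m) = √(2·4.8×10⁻¹⁹·2610/6.0×10⁻²⁶) ≈ 2.044×10⁵ m/s.
B = mv/(|q|r) = (6.0×10⁻²⁶)(2.044×10⁵)/((4.8×10⁻¹⁹)(0.0589)) ≈ 0.434 T.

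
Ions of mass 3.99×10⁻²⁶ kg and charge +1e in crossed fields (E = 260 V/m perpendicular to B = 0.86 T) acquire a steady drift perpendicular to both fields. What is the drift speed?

v_d ≈ 300 m/s

In crossed fields the guiding centre drifts at v_d = |E×B|/B² = E/B, independent of charge and mass.
v_d = 260/0.86 = 300 m/s.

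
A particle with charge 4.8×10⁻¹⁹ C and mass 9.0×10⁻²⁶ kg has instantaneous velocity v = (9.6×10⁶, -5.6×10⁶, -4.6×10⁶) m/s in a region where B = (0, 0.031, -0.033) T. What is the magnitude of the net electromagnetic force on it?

|F| ≈ 2.61×10⁻¹³ N

v×B = (3.27×10⁵, 3.17×10⁵, 2.98×10⁵) N/C.
F = q v×B = (4.8×10⁻¹⁹ C)·(3.27×10⁵, 3.17×10⁵, 2.98×10⁵) = (1.57×10⁻¹³, 1.52×10⁻¹³, 1.43×10⁻¹³) N.
|F| = 2.61×10⁻¹³ N.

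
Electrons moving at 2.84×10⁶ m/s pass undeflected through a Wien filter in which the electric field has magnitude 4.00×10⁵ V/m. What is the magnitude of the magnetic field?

Balance of forces in the selector: qE = qvB ⇒ B = E/v.
B = 4.00×10⁵/2.84×10⁶ = 0.141 T.

B = 0.141 T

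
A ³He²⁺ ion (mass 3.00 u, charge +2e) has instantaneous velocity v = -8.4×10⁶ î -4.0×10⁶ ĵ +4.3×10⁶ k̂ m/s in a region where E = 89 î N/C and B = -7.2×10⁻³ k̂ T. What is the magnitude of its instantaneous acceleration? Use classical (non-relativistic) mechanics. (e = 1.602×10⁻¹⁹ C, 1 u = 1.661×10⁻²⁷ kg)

|a| ≈ 4.31×10¹² m/s²

v×B = (2.88×10⁴, -6.05×10⁴, 0) N/C.
E + v×B = (2.89×10⁴, -6.05×10⁴, 0) N/C.
F = q(E + v×B) = (3.204×10⁻¹⁹ C)·(2.89×10⁴, -6.05×10⁴, 0) = (9.26×10⁻¹⁵, -1.94×10⁻¹⁴, 0) N.
|a| = |F|/m = 2.147×10⁻¹⁴/4.983×10⁻²⁷ ≈ 4.31×10¹² m/s².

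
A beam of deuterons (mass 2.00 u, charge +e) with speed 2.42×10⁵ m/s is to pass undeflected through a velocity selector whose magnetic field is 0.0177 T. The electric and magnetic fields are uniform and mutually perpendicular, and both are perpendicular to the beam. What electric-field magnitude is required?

For straight-line motion qE = qvB, so E = vB.
E = 2.42×10⁵ × 0.0177 = 4280 V/m.

E = 4280 V/m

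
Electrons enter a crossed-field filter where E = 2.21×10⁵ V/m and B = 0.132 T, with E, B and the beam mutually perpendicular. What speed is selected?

Zero net Lorentz force requires |qE| = |q v×B|, i.e. E = vB.
v = E/B = 2.21×10⁵/0.132 = 1.67×10⁶ m/s.
The result is independent of the particle's charge and mass.

v = 1.67×10⁶ m/s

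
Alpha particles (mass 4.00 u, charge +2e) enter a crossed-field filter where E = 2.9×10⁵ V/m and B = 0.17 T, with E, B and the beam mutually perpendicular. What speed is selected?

v = 1.7×10⁶ m/s

Zero net Lorentz force requires |qE| = |q v×B|, i.e. E = vB.
v = E/B = 2.9×10⁵/0.17 = 1.7×10⁶ m/s.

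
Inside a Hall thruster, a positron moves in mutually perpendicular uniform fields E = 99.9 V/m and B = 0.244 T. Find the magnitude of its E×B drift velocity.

v_d ≈ 409 m/s

The steady drift has the magnetic force balancing the electric force, so v_d = E/B.
v_d = 99.9/0.244 = 409 m/s.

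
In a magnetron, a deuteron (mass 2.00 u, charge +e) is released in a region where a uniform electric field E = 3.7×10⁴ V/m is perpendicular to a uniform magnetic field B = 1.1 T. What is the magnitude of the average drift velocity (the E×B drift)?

v_d ≈ 3.4×10⁴ m/s

The E×B drift speed is v_d = E/B.
v_d = 3.7×10⁴/1.1 = 3.4×10⁴ m/s.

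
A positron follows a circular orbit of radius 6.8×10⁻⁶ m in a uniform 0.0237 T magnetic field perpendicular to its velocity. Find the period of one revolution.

T ≈ 1.51×10⁻⁹ s

The cyclotron period depends only on m, q, B: T = 2πm/(|q|B).
T = 2π(9.109×10⁻³¹)/((1.602×10⁻¹⁹)(0.0237)) ≈ 1.51×10⁻⁹ s.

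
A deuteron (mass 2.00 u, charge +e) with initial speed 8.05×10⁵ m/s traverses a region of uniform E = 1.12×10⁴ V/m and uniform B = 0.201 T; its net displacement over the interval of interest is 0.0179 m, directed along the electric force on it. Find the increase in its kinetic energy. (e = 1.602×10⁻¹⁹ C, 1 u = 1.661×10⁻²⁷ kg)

The magnetic force is always ⟂ v and does no work; only the electric force changes KE.
ΔKE = F_E · d = |q|E d = (1.602×10⁻¹⁹)(1.12×10⁴)(0.0179) ≈ 3.21×10⁻¹⁷ J.

ΔKE ≈ 3.21×10⁻¹⁷ J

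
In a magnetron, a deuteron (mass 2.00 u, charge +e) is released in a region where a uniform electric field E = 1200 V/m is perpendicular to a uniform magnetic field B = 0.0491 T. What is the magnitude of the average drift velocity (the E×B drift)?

The E×B drift speed is v_d = E/B.
v_d = 1200/0.0491 = 2.44×10⁴ m/s.

v_d ≈ 2.44×10⁴ m/s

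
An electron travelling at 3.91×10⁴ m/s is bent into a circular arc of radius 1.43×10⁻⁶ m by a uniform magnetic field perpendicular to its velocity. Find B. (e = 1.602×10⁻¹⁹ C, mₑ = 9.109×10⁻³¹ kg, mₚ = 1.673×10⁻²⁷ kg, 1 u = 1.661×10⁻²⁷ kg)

B ≈ 0.155 T

From |q|vB = mv²/r, B = mv/(|q|r).
B = (9.109×10⁻³¹)(3.91×10⁴)/((1.602×10⁻¹⁹)(1.43×10⁻⁶)) ≈ 0.155 T.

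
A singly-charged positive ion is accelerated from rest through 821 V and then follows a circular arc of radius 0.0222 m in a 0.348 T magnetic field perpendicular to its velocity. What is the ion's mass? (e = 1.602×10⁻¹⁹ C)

m ≈ 5.82×10⁻²⁷ kg

Combine |q|V = ½mv² and r = mv/(|q|B): eliminate v to get m = qB²r²/(2V).
m = (1.602×10⁻¹⁹)(0.348)²(0.0222)²/(2·821) ≈ 5.82×10⁻²⁷ kg.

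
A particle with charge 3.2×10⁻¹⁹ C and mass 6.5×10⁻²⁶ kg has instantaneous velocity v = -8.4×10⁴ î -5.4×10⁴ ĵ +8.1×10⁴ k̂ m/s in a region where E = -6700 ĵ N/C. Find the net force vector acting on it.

Only an electric field acts, so F = qE = (3.2×10⁻¹⁹ C)·(0, -6700, 0) = (0, -2.14×10⁻¹⁵, 0) N.

F ≈ (0, -2.14×10⁻¹⁵, 0) N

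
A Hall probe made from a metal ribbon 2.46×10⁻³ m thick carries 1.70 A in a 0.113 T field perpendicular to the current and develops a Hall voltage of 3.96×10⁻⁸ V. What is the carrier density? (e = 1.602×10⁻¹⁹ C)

From V_H = IB/(n e t), n = IB/(V_H e t).
n = (1.70)(0.113)/((3.96×10⁻⁸)(1.602×10⁻¹⁹)(2.46×10⁻³)) ≈ 1.23×10²⁸ m⁻³.

n ≈ 1.23×10²⁸ m⁻³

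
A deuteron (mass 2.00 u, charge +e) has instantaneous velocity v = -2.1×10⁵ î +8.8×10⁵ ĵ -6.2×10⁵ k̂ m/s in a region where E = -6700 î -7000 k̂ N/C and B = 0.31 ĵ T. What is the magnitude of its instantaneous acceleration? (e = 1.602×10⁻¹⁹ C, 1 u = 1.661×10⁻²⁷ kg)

v×B = (1.92×10⁵, 0, -6.51×10⁴) N/C.
E + v×B = (1.86×10⁵, 0, -7.21×10⁴) N/C.
F = q(E + v×B) = (1.602×10⁻¹⁹ C)·(1.86×10⁵, 0, -7.21×10⁴) = (2.97×10⁻¹⁴, 0, -1.16×10⁻¹⁴) N.
|a| = |F|/m = 3.188×10⁻¹⁴/3.322×10⁻²⁷ ≈ 9.60×10¹² m/s².

|a| ≈ 9.60×10¹² m/s²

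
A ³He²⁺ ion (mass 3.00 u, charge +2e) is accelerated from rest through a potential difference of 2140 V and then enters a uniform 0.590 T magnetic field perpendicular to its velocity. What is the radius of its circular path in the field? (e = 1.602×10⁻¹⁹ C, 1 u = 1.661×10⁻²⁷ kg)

Acceleration: |q|V = ½mv² ⇒ v = √(2|q|V/m) = √(2·3.204×10⁻¹⁹·2140/4.983×10⁻²⁷) ≈ 5.246×10⁵ m/s.
In the field: r = mv/(|q|B) = (4.983×10⁻²⁷)(5.246×10⁵)/((3.204×10⁻¹⁹)(0.590)) ≈ 0.0138 m.

r ≈ 0.0138 m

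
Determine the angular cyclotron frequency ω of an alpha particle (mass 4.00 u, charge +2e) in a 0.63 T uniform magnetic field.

ω = |q|B/m.
ω = (3.204×10⁻¹⁹)(0.63)/6.644×10⁻²⁷ ≈ 3.0×10⁷ rad/s.

ω ≈ 3.0×10⁷ rad/s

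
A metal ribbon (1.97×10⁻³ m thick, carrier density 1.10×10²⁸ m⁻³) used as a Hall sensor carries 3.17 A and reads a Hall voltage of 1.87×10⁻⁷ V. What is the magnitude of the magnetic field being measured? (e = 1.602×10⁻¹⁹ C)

B ≈ 0.205 T

From V_H = IB/(n e t), B = V_H n e t / I.
B = (1.87×10⁻⁷)(1.10×10²⁸)(1.602×10⁻¹⁹)(1.97×10⁻³)/3.17 ≈ 0.205 T.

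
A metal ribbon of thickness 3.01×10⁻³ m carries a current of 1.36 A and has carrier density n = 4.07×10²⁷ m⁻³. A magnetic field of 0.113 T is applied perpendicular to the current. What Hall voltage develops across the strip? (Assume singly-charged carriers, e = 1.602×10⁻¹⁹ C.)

V_H ≈ 7.83×10⁻⁸ V

V_H = IB/(n e t).
V_H = (1.36)(0.113)/((4.07×10²⁷)(1.602×10⁻¹⁹)(3.01×10⁻³)) ≈ 7.83×10⁻⁸ V.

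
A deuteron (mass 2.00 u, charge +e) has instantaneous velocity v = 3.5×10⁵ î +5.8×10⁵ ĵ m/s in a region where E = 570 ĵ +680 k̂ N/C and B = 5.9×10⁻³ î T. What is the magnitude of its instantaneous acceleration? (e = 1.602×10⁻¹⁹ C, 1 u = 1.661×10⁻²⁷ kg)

v×B = (0, 0, -3420) N/C.
E + v×B = (0, 570, -2740) N/C.
F = q(E + v×B) = (1.602×10⁻¹⁹ C)·(0, 570, -2740) = (0, 9.13×10⁻¹⁷, -4.39×10⁻¹⁶) N.
|a| = |F|/m = 4.487×10⁻¹⁶/3.322×10⁻²⁷ ≈ 1.35×10¹¹ m/s².

|a| ≈ 1.35×10¹¹ m/s²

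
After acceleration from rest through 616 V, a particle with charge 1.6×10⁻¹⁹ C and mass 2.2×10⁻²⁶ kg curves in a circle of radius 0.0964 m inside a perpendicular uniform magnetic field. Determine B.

B ≈ 0.135 T

v = √(2|q|V/m) = √(2·1.6×10⁻¹⁹·616/2.2×10⁻²⁶) ≈ 9.466×10⁴ m/s.
B = mv/(|q|r) = (2.2×10⁻²⁶)(9.466×10⁴)/((1.6×10⁻¹⁹)(0.0964)) ≈ 0.135 T.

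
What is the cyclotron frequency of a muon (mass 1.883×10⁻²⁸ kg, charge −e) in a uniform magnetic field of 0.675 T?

f = |q|B/(2πm).
f = (1.602×10⁻¹⁹)(0.675)/(2π·1.883×10⁻²⁸) ≈ 9.14×10⁷ Hz.

f ≈ 9.14×10⁷ Hz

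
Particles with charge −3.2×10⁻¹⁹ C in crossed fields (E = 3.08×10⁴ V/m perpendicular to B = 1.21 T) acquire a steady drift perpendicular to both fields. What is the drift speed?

The E×B drift speed is v_d = E/B.
v_d = 3.08×10⁴/1.21 = 2.55×10⁴ m/s.

v_d ≈ 2.55×10⁴ m/s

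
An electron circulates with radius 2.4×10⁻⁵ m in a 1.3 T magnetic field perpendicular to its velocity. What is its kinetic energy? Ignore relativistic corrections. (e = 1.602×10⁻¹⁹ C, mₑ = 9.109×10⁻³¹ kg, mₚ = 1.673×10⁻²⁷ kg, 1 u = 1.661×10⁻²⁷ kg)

v = |q|Br/m, then KE = ½mv² = (qBr)²/(2m).
v = (1.602×10⁻¹⁹)(1.3)(2.4×10⁻⁵)/9.109×10⁻³¹ ≈ 5.487×10⁶ m/s.
KE = ½(9.109×10⁻³¹)(5.487×10⁶)² ≈ 1.4×10⁻¹⁷ J = 86 eV.

KE ≈ 86 eV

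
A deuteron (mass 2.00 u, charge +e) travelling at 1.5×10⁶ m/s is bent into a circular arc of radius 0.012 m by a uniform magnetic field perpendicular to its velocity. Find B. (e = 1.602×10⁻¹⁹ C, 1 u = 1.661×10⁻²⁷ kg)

From |q|vB = mv²/r, B = mv/(|q|r).
B = (3.322×10⁻²⁷)(1.5×10⁶)/((1.602×10⁻¹⁹)(0.012)) ≈ 2.6 T.

B ≈ 2.6 T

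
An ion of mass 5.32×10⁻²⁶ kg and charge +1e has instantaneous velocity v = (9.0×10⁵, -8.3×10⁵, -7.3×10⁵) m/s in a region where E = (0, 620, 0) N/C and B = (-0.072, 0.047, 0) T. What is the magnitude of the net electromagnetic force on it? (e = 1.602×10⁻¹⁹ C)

|F| ≈ 1.05×10⁻¹⁴ N

v×B = (3.43×10⁴, 5.26×10⁴, -1.75×10⁴) N/C.
E + v×B = (3.43×10⁴, 5.32×10⁴, -1.75×10⁴) N/C.
F = q(E + v×B) = (1.602×10⁻¹⁹ C)·(3.43×10⁴, 5.32×10⁴, -1.75×10⁴) = (5.50×10⁻¹⁵, 8.52×10⁻¹⁵, -2.80×10⁻¹⁵) N.
|F| = 1.05×10⁻¹⁴ N.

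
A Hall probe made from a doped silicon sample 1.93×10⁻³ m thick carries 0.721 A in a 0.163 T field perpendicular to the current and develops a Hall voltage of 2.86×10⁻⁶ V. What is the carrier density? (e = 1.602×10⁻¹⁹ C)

From V_H = IB/(n e t), n = IB/(V_H e t).
n = (0.721)(0.163)/((2.86×10⁻⁶)(1.602×10⁻¹⁹)(1.93×10⁻³)) ≈ 1.33×10²⁶ m⁻³.

n ≈ 1.33×10²⁶ m⁻³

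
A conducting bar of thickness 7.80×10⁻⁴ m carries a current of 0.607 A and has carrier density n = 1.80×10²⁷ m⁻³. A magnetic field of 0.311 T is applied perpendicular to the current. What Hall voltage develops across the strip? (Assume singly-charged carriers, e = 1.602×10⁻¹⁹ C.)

V_H = IB/(n e t).
V_H = (0.607)(0.311)/((1.80×10²⁷)(1.602×10⁻¹⁹)(7.80×10⁻⁴)) ≈ 8.39×10⁻⁷ V.

V_H ≈ 8.39×10⁻⁷ V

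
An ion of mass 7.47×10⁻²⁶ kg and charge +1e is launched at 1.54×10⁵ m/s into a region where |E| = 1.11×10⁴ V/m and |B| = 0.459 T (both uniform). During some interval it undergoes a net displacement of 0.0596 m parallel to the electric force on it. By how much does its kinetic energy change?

ΔKE ≈ 1.06×10⁻¹⁶ J

The magnetic force is always ⟂ v and does no work; only the electric force changes KE.
ΔKE = F_E · d = |q|E d = (1.602×10⁻¹⁹)(1.11×10⁴)(0.0596) ≈ 1.06×10⁻¹⁶ J.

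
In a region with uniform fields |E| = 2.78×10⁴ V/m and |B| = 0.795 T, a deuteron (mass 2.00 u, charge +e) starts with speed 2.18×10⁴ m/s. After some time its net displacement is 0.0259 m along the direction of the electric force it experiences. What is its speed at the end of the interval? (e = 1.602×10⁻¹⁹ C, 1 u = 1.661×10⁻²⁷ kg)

v_f ≈ 2.64×10⁵ m/s

B does no work; ΔKE = |q|E d.
½mv_f² = ½mv₀² + |q|Ed = ½(3.322×10⁻²⁷)(2.18×10⁴)² + (1.602×10⁻¹⁹)(2.78×10⁴)(0.0259) ≈ 7.894×10⁻¹⁹ J + 1.153×10⁻¹⁶ J ≈ 1.161×10⁻¹⁶ J.
v_f = √(2·1.161×10⁻¹⁶/3.322×10⁻²⁷) ≈ 2.64×10⁵ m/s.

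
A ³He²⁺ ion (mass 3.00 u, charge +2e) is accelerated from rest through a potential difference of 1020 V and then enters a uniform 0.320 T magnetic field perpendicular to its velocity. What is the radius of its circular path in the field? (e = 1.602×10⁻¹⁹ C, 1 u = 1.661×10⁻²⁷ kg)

Acceleration: |q|V = ½mv² ⇒ v = √(2|q|V/m) = √(2·3.204×10⁻¹⁹·1020/4.983×10⁻²⁷) ≈ 3.622×10⁵ m/s.
In the field: r = mv/(|q|B) = (4.983×10⁻²⁷)(3.622×10⁵)/((3.204×10⁻¹⁹)(0.320)) ≈ 0.0176 m.

r ≈ 0.0176 m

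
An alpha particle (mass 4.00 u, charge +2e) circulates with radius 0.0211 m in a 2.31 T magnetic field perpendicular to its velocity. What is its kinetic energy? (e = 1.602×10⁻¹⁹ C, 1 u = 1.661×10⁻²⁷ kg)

v = |q|Br/m, then KE = ½mv² = (qBr)²/(2m).
v = (3.204×10⁻¹⁹)(2.31)(0.0211)/6.644×10⁻²⁷ ≈ 2.350×10⁶ m/s.
KE = ½(6.644×10⁻²⁷)(2.350×10⁶)² ≈ 1.84×10⁻¹⁴ J = 1.15×10⁵ eV.

KE ≈ 1.15×10⁵ eV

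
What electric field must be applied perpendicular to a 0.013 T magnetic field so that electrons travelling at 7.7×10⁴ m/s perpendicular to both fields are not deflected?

For straight-line motion qE = qvB, so E = vB.
E = 7.7×10⁴ × 0.013 = 1000 V/m.

E = 1000 V/m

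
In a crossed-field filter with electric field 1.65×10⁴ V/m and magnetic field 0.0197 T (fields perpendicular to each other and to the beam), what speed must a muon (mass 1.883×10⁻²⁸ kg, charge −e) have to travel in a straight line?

For undeflected motion the electric and magnetic forces balance: qE = qvB.
v = E/B = 1.65×10⁴/0.0197 = 8.38×10⁵ m/s.

v = 8.38×10⁵ m/s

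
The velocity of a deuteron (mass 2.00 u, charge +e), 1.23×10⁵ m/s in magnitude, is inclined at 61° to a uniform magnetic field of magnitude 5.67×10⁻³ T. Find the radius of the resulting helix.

v⊥ = v sinθ = 1.23×10⁵·sin61° ≈ 1.076×10⁵ m/s.
r = m v⊥/(|q|B) = (3.322×10⁻²⁷)(1.076×10⁵)/((1.602×10⁻¹⁹)(5.67×10⁻³)) ≈ 0.393 m.

r ≈ 0.393 m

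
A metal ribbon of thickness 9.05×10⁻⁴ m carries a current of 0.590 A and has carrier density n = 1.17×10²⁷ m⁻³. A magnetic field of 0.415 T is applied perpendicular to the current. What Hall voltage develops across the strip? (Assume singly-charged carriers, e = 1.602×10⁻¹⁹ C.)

V_H ≈ 1.44×10⁻⁶ V

V_H = IB/(n e t).
V_H = (0.590)(0.415)/((1.17×10²⁷)(1.602×10⁻¹⁹)(9.05×10⁻⁴)) ≈ 1.44×10⁻⁶ V.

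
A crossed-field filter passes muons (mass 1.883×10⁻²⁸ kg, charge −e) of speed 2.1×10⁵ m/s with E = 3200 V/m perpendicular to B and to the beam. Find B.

B = 0.015 T

Balance of forces in the selector: qE = qvB ⇒ B = E/v.
B = 3200/2.1×10⁵ = 0.015 T.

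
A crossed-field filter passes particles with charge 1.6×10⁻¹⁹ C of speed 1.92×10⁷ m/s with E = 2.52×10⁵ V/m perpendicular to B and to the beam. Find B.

Balance of forces in the selector: qE = qvB ⇒ B = E/v.
B = 2.52×10⁵/1.92×10⁷ = 0.0131 T.

B = 0.0131 T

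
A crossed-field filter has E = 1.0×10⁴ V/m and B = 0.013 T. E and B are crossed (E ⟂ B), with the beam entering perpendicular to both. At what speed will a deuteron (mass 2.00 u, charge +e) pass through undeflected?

v = 7.7×10⁵ m/s

For undeflected motion the electric and magnetic forces balance: qE = qvB.
v = E/B = 1.0×10⁴/0.013 = 7.7×10⁵ m/s.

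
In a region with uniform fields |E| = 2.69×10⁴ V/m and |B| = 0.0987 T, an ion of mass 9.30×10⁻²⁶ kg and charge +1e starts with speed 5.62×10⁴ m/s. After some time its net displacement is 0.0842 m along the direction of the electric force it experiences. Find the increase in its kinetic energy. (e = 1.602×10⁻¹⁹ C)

ΔKE ≈ 3.63×10⁻¹⁶ J

The magnetic force is always ⟂ v and does no work; only the electric force changes KE.
ΔKE = F_E · d = |q|E d = (1.602×10⁻¹⁹)(2.69×10⁴)(0.0842) ≈ 3.63×10⁻¹⁶ J.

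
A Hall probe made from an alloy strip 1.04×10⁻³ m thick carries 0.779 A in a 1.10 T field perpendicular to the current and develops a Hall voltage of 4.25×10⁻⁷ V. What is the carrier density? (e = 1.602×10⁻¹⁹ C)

n ≈ 1.21×10²⁸ m⁻³

From V_H = IB/(n e t), n = IB/(V_H e t).
n = (0.779)(1.10)/((4.25×10⁻⁷)(1.602×10⁻¹⁹)(1.04×10⁻³)) ≈ 1.21×10²⁸ m⁻³.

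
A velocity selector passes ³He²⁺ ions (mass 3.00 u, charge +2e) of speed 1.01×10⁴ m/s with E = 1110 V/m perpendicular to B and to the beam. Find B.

B = 0.110 T

Balance of forces in the selector: qE = qvB ⇒ B = E/v.
B = 1110/1.01×10⁴ = 0.110 T.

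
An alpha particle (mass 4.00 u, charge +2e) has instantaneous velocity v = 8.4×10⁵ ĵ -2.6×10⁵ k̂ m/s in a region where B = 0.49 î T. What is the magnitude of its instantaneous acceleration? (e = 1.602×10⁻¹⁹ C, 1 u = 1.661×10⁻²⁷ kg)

v×B = (0, -1.27×10⁵, -4.12×10⁵) N/C.
F = q v×B = (3.204×10⁻¹⁹ C)·(0, -1.27×10⁵, -4.12×10⁵) = (0, -4.08×10⁻¹⁴, -1.32×10⁻¹³) N.
|a| = |F|/m = 1.380×10⁻¹³/6.644×10⁻²⁷ ≈ 2.08×10¹³ m/s².

|a| ≈ 2.08×10¹³ m/s²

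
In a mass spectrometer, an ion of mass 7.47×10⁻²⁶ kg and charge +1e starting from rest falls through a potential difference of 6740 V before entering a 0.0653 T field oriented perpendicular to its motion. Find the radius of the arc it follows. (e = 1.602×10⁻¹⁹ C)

Acceleration: |q|V = ½mv² ⇒ v = √(2|q|V/m) = √(2·1.602×10⁻¹⁹·6740/7.47×10⁻²⁶) ≈ 1.700×10⁵ m/s.
In the field: r = mv/(|q|B) = (7.47×10⁻²⁶)(1.700×10⁵)/((1.602×10⁻¹⁹)(0.0653)) ≈ 1.21 m.

r ≈ 1.21 m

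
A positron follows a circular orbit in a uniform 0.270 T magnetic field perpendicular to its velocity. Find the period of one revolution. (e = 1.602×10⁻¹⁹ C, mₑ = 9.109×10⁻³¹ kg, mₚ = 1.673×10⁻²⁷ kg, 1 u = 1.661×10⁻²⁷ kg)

The cyclotron period depends only on m, q, B: T = 2πm/(|q|B).
T = 2π(9.109×10⁻³¹)/((1.602×10⁻¹⁹)(0.270)) ≈ 1.32×10⁻¹⁰ s.

T ≈ 1.32×10⁻¹⁰ s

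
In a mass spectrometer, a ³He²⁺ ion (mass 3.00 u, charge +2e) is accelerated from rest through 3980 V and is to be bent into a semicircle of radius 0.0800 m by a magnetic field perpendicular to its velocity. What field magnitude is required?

B ≈ 0.139 T

v = √(2|q|V/m) = √(2·3.204×10⁻¹⁹·3980/4.983×10⁻²⁷) ≈ 7.154×10⁵ m/s.
B = mv/(|q|r) = (4.983×10⁻²⁷)(7.154×10⁵)/((3.204×10⁻¹⁹)(0.0800)) ≈ 0.139 T.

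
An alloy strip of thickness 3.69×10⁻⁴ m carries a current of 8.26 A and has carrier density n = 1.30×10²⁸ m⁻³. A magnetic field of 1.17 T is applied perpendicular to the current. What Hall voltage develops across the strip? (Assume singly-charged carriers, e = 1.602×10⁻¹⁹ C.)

V_H ≈ 1.26×10⁻⁵ V

V_H = IB/(n e t).
V_H = (8.26)(1.17)/((1.30×10²⁸)(1.602×10⁻¹⁹)(3.69×10⁻⁴)) ≈ 1.26×10⁻⁵ V.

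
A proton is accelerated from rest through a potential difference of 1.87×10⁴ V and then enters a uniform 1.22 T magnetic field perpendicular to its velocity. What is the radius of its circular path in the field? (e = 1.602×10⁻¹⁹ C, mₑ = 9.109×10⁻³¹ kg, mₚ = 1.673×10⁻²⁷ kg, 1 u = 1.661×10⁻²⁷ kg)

Acceleration: |q|V = ½mv² ⇒ v = √(2|q|V/m) = √(2·1.602×10⁻¹⁹·1.87×10⁴/1.673×10⁻²⁷) ≈ 1.892×10⁶ m/s.
In the field: r = mv/(|q|B) = (1.673×10⁻²⁷)(1.892×10⁶)/((1.602×10⁻¹⁹)(1.22)) ≈ 0.0162 m.

r ≈ 0.0162 m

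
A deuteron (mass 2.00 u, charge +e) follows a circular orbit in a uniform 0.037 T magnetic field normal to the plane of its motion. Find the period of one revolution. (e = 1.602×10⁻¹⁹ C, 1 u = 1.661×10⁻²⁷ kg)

The cyclotron period depends only on m, q, B: T = 2πm/(|q|B).
T = 2π(3.322×10⁻²⁷)/((1.602×10⁻¹⁹)(0.037)) ≈ 3.5×10⁻⁶ s.

T ≈ 3.5×10⁻⁶ s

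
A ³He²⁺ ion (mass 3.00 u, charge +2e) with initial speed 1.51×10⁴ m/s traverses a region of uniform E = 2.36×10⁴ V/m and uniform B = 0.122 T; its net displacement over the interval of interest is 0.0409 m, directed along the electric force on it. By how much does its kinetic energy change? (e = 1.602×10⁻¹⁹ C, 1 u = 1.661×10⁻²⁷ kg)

The magnetic force is always ⟂ v and does no work; only the electric force changes KE.
ΔKE = F_E · d = |q|E d = (3.204×10⁻¹⁹)(2.36×10⁴)(0.0409) ≈ 3.09×10⁻¹⁶ J.

ΔKE ≈ 3.09×10⁻¹⁶ J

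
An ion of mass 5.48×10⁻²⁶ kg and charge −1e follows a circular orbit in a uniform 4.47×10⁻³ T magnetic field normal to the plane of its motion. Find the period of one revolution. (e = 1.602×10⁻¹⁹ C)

The cyclotron period depends only on m, q, B: T = 2πm/(|q|B).
T = 2π(5.48×10⁻²⁶)/((1.602×10⁻¹⁹)(4.47×10⁻³)) ≈ 4.81×10⁻⁴ s.

T ≈ 4.81×10⁻⁴ s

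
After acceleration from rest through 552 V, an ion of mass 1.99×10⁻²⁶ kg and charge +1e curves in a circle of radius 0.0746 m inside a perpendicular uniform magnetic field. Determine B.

v = √(2|q|V/m) = √(2·1.602×10⁻¹⁹·552/1.99×10⁻²⁶) ≈ 9.427×10⁴ m/s.
B = mv/(|q|r) = (1.99×10⁻²⁶)(9.427×10⁴)/((1.602×10⁻¹⁹)(0.0746)) ≈ 0.157 T.

B ≈ 0.157 T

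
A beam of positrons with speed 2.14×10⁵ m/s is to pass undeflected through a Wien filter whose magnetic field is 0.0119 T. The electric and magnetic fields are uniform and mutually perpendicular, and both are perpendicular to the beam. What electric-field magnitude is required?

E = 2550 V/m

For straight-line motion qE = qvB, so E = vB.
E = 2.14×10⁵ × 0.0119 = 2550 V/m.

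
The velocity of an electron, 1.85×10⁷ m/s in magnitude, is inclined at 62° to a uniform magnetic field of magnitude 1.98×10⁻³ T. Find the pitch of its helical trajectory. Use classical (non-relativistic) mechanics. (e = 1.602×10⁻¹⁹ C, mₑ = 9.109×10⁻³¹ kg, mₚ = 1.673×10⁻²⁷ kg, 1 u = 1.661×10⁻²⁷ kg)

p ≈ 0.157 m

v∥ = v cosθ = 1.85×10⁷·cos62° ≈ 8.685×10⁶ m/s.
T = 2πm/(|q|B) = 2π(9.109×10⁻³¹)/((1.602×10⁻¹⁹)(1.98×10⁻³)) ≈ 1.804×10⁻⁸ s.
pitch = v∥ T = (8.685×10⁶)(1.804×10⁻⁸) ≈ 0.157 m.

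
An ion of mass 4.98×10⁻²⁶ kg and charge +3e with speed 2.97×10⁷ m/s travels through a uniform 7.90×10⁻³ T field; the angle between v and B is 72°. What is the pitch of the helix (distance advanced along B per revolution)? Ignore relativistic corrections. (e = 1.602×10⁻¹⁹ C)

p ≈ 756 m

v∥ = v cosθ = 2.97×10⁷·cos72° ≈ 9.178×10⁶ m/s.
T = 2πm/(|q|B) = 2π(4.98×10⁻²⁶)/((4.806×10⁻¹⁹)(7.90×10⁻³)) ≈ 8.241×10⁻⁵ s.
pitch = v∥ T = (9.178×10⁶)(8.241×10⁻⁵) ≈ 756 m.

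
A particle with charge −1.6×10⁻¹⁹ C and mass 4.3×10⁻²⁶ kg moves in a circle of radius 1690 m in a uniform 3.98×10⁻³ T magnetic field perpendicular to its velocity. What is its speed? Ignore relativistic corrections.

From |q|vB = mv²/r, v = |q|Br/m.
v = (1.6×10⁻¹⁹)(3.98×10⁻³)(1690)/4.3×10⁻²⁶ ≈ 2.50×10⁷ m/s.

v ≈ 2.50×10⁷ m/s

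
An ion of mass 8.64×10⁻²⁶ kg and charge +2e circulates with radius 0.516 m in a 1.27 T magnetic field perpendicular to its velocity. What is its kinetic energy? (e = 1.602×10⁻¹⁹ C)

KE ≈ 2.55×10⁻¹³ J

v = |q|Br/m, then KE = ½mv² = (qBr)²/(2m).
v = (3.204×10⁻¹⁹)(1.27)(0.516)/8.64×10⁻²⁶ ≈ 2.430×10⁶ m/s.
KE = ½(8.64×10⁻²⁶)(2.430×10⁶)² ≈ 2.55×10⁻¹³ J.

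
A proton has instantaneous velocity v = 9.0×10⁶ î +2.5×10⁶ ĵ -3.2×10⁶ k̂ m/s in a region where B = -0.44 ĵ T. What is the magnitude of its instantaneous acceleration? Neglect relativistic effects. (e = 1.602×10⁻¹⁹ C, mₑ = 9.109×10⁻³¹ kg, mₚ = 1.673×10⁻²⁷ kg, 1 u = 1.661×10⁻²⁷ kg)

v×B = (-1.41×10⁶, 0, -3.96×10⁶) N/C.
F = q v×B = (1.602×10⁻¹⁹ C)·(-1.41×10⁶, 0, -3.96×10⁶) = (-2.26×10⁻¹³, 0, -6.34×10⁻¹³) N.
|a| = |F|/m = 6.733×10⁻¹³/1.673×10⁻²⁷ ≈ 4.02×10¹⁴ m/s².

|a| ≈ 4.02×10¹⁴ m/s²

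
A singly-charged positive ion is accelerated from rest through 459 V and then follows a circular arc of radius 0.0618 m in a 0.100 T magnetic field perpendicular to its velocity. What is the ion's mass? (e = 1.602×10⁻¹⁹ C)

m ≈ 6.66×10⁻²⁷ kg

Combine |q|V = ½mv² and r = mv/(|q|B): eliminate v to get m = qB²r²/(2V).
m = (1.602×10⁻¹⁹)(0.100)²(0.0618)²/(2·459) ≈ 6.66×10⁻²⁷ kg.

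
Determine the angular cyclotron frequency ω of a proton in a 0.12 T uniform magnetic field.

ω = |q|B/m.
ω = (1.602×10⁻¹⁹)(0.12)/1.673×10⁻²⁷ ≈ 1.1×10⁷ rad/s.

ω ≈ 1.1×10⁷ rad/s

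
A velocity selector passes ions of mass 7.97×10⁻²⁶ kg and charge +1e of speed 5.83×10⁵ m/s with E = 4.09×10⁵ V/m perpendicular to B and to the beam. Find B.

B = 0.702 T

Balance of forces in the selector: qE = qvB ⇒ B = E/v.
B = 4.09×10⁵/5.83×10⁵ = 0.702 T.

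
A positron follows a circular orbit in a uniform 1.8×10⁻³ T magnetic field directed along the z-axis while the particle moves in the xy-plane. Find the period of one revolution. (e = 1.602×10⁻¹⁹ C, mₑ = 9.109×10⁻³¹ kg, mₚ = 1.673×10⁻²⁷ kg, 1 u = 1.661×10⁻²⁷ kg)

The cyclotron period depends only on m, q, B: T = 2πm/(|q|B).
T = 2π(9.109×10⁻³¹)/((1.602×10⁻¹⁹)(1.8×10⁻³)) ≈ 2.0×10⁻⁸ s.

T ≈ 2.0×10⁻⁸ s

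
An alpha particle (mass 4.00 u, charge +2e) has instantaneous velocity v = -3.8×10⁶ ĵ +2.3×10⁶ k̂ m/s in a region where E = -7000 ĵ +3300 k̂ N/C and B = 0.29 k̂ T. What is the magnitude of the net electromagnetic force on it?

|F| ≈ 3.53×10⁻¹³ N

v×B = (-1.10×10⁶, 0, 0) N/C.
E + v×B = (-1.10×10⁶, -7000, 3300) N/C.
F = q(E + v×B) = (3.204×10⁻¹⁹ C)·(-1.10×10⁶, -7000, 3300) = (-3.53×10⁻¹³, -2.24×10⁻¹⁵, 1.06×10⁻¹⁵) N.
|F| = 3.53×10⁻¹³ N.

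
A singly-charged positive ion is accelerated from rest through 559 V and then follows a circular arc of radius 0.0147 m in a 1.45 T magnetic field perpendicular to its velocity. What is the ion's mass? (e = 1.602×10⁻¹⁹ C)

Combine |q|V = ½mv² and r = mv/(|q|B): eliminate v to get m = qB²r²/(2V).
m = (1.602×10⁻¹⁹)(1.45)²(0.0147)²/(2·559) ≈ 6.51×10⁻²⁶ kg.

m ≈ 6.51×10⁻²⁶ kg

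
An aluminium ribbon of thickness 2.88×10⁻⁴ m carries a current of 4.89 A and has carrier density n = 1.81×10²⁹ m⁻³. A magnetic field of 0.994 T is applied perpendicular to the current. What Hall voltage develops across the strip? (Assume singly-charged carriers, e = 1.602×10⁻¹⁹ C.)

V_H ≈ 5.82×10⁻⁷ V

V_H = IB/(n e t).
V_H = (4.89)(0.994)/((1.81×10²⁹)(1.602×10⁻¹⁹)(2.88×10⁻⁴)) ≈ 5.82×10⁻⁷ V.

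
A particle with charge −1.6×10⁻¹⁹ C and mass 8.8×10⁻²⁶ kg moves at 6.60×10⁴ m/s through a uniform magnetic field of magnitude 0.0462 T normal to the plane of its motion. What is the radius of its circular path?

r ≈ 0.786 m

The magnetic force provides the centripetal force: |q|vB = mv²/r.
r = mv/(|q|B) = (8.8×10⁻²⁶)(6.60×10⁴)/((1.6×10⁻¹⁹)(0.0462)) ≈ 0.786 m.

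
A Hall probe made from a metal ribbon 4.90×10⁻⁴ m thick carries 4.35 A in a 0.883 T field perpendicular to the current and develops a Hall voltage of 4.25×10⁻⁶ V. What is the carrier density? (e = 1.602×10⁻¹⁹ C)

n ≈ 1.15×10²⁸ m⁻³

From V_H = IB/(n e t), n = IB/(V_H e t).
n = (4.35)(0.883)/((4.25×10⁻⁶)(1.602×10⁻¹⁹)(4.90×10⁻⁴)) ≈ 1.15×10²⁸ m⁻³.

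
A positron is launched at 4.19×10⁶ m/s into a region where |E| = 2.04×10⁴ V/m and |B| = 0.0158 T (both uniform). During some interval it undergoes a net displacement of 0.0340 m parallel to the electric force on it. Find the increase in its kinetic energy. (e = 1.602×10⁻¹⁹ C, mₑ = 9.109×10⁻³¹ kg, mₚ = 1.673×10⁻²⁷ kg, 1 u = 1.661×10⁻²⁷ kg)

ΔKE ≈ 1.11×10⁻¹⁶ J

The magnetic force is always ⟂ v and does no work; only the electric force changes KE.
ΔKE = F_E · d = |q|E d = (1.602×10⁻¹⁹)(2.04×10⁴)(0.0340) ≈ 1.11×10⁻¹⁶ J.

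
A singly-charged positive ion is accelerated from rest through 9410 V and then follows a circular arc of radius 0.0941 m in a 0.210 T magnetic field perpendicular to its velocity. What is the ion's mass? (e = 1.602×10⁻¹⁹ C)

m ≈ 3.32×10⁻²⁷ kg

Combine |q|V = ½mv² and r = mv/(|q|B): eliminate v to get m = qB²r²/(2V).
m = (1.602×10⁻¹⁹)(0.210)²(0.0941)²/(2·9410) ≈ 3.32×10⁻²⁷ kg.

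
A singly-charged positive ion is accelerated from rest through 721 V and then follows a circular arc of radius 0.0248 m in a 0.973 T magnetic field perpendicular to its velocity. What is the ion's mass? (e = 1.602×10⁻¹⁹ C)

m ≈ 6.47×10⁻²⁶ kg

Combine |q|V = ½mv² and r = mv/(|q|B): eliminate v to get m = qB²r²/(2V).
m = (1.602×10⁻¹⁹)(0.973)²(0.0248)²/(2·721) ≈ 6.47×10⁻²⁶ kg.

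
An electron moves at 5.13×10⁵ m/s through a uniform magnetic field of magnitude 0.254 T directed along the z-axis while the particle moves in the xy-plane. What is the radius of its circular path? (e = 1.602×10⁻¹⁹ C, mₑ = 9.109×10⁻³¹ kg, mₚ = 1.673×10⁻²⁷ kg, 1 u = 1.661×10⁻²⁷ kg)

r ≈ 1.15×10⁻⁵ m

The magnetic force provides the centripetal force: |q|vB = mv²/r.
r = mv/(|q|B) = (9.109×10⁻³¹)(5.13×10⁵)/((1.602×10⁻¹⁹)(0.254)) ≈ 1.15×10⁻⁵ m.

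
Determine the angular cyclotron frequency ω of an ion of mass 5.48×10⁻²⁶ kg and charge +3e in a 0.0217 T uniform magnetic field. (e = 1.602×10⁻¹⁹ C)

ω = |q|B/m.
ω = (4.806×10⁻¹⁹)(0.0217)/5.48×10⁻²⁶ ≈ 1.90×10⁵ rad/s.

ω ≈ 1.90×10⁵ rad/s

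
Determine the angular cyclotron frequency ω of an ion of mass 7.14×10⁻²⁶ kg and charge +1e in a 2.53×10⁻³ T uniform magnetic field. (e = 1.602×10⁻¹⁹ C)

ω ≈ 5680 rad/s

ω = |q|B/m.
ω = (1.602×10⁻¹⁹)(2.53×10⁻³)/7.14×10⁻²⁶ ≈ 5680 rad/s.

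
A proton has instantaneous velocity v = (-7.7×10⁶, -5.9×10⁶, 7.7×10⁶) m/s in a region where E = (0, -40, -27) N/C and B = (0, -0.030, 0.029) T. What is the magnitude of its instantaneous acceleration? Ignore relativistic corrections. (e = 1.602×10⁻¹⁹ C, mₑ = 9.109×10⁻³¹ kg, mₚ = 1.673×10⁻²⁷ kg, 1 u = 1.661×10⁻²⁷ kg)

v×B = (5.99×10⁴, 2.23×10⁵, 2.31×10⁵) N/C.
E + v×B = (5.99×10⁴, 2.23×10⁵, 2.31×10⁵) N/C.
F = q(E + v×B) = (1.602×10⁻¹⁹ C)·(5.99×10⁴, 2.23×10⁵, 2.31×10⁵) = (9.60×10⁻¹⁵, 3.58×10⁻¹⁴, 3.70×10⁻¹⁴) N.
|a| = |F|/m = 5.235×10⁻¹⁴/1.673×10⁻²⁷ ≈ 3.13×10¹³ m/s².

|a| ≈ 3.13×10¹³ m/s²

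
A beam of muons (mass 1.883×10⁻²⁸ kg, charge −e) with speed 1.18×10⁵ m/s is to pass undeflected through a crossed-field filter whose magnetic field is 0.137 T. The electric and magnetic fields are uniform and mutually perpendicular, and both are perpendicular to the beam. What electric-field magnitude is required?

E = 1.62×10⁴ V/m

For straight-line motion qE = qvB, so E = vB.
E = 1.18×10⁵ × 0.137 = 1.62×10⁴ V/m.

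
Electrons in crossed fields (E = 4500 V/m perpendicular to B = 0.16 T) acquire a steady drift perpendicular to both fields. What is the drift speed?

The steady drift has the magnetic force balancing the electric force, so v_d = E/B.
v_d = 4500/0.16 = 2.8×10⁴ m/s.

v_d ≈ 2.8×10⁴ m/s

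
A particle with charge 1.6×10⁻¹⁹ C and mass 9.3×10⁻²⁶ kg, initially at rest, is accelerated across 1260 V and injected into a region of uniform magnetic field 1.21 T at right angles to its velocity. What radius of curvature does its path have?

Acceleration: |q|V = ½mv² ⇒ v = √(2|q|V/m) = √(2·1.6×10⁻¹⁹·1260/9.3×10⁻²⁶) ≈ 6.584×10⁴ m/s.
In the field: r = mv/(|q|B) = (9.3×10⁻²⁶)(6.584×10⁴)/((1.6×10⁻¹⁹)(1.21)) ≈ 0.0316 m.

r ≈ 0.0316 m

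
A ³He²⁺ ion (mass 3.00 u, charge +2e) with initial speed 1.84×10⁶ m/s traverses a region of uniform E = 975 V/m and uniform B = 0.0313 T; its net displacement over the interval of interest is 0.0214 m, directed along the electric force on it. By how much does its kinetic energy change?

ΔKE ≈ 6.69×10⁻¹⁸ J

The magnetic force is always ⟂ v and does no work; only the electric force changes KE.
ΔKE = F_E · d = |q|E d = (3.204×10⁻¹⁹)(975)(0.0214) ≈ 6.69×10⁻¹⁸ J.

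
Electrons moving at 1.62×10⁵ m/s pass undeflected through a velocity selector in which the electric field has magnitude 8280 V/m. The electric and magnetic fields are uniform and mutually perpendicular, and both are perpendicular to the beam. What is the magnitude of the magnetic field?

B = 0.0511 T

Balance of forces in the selector: qE = qvB ⇒ B = E/v.
B = 8280/1.62×10⁵ = 0.0511 T.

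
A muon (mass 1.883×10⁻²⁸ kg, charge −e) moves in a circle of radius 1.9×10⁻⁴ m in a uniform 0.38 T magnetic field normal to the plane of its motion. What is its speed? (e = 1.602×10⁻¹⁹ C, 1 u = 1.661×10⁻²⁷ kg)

v ≈ 6.1×10⁴ m/s

From |q|vB = mv²/r, v = |q|Br/m.
v = (1.602×10⁻¹⁹)(0.38)(1.9×10⁻⁴)/1.883×10⁻²⁸ ≈ 6.1×10⁴ m/s.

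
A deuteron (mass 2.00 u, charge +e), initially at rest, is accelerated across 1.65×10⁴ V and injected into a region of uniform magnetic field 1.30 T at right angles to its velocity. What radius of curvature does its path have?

r ≈ 0.0201 m

Acceleration: |q|V = ½mv² ⇒ v = √(2|q|V/m) = √(2·1.602×10⁻¹⁹·1.65×10⁴/3.322×10⁻²⁷) ≈ 1.262×10⁶ m/s.
In the field: r = mv/(|q|B) = (3.322×10⁻²⁷)(1.262×10⁶)/((1.602×10⁻¹⁹)(1.30)) ≈ 0.0201 m.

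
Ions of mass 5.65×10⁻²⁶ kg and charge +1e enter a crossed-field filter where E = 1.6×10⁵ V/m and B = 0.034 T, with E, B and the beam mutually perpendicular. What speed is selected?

v = 4.7×10⁶ m/s

For undeflected motion the electric and magnetic forces balance: qE = qvB.
v = E/B = 1.6×10⁵/0.034 = 4.7×10⁶ m/s.
The result is independent of the particle's charge and mass.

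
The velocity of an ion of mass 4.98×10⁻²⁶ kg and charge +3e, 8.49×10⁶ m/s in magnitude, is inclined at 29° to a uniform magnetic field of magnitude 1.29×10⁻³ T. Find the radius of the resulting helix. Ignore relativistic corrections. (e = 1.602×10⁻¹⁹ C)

r ≈ 331 m

v⊥ = v sinθ = 8.49×10⁶·sin29° ≈ 4.116×10⁶ m/s.
r = m v⊥/(|q|B) = (4.98×10⁻²⁶)(4.116×10⁶)/((4.806×10⁻¹⁹)(1.29×10⁻³)) ≈ 331 m.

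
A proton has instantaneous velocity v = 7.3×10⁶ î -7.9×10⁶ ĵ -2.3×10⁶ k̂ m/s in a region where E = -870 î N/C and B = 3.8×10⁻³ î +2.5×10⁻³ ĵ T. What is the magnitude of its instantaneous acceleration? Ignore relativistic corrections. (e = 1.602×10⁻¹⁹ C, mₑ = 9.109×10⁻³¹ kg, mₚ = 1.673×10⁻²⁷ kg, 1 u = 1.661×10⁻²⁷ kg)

v×B = (5750, -8740, 4.83×10⁴) N/C.
E + v×B = (4880, -8740, 4.83×10⁴) N/C.
F = q(E + v×B) = (1.602×10⁻¹⁹ C)·(4880, -8740, 4.83×10⁴) = (7.82×10⁻¹⁶, -1.40×10⁻¹⁵, 7.73×10⁻¹⁵) N.
|a| = |F|/m = 7.897×10⁻¹⁵/1.673×10⁻²⁷ ≈ 4.72×10¹² m/s².

|a| ≈ 4.72×10¹² m/s²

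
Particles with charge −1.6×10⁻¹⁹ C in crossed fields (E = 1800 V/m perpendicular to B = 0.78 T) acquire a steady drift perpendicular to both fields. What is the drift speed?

v_d ≈ 2300 m/s

The E×B drift speed is v_d = E/B.
v_d = 1800/0.78 = 2300 m/s.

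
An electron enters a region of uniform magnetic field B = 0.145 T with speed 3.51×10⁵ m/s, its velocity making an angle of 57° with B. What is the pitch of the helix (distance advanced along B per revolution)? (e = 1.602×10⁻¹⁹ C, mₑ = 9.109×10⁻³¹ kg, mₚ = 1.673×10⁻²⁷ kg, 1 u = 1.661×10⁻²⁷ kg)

p ≈ 4.71×10⁻⁵ m

v∥ = v cosθ = 3.51×10⁵·cos57° ≈ 1.912×10⁵ m/s.
T = 2πm/(|q|B) = 2π(9.109×10⁻³¹)/((1.602×10⁻¹⁹)(0.145)) ≈ 2.464×10⁻¹⁰ s.
pitch = v∥ T = (1.912×10⁵)(2.464×10⁻¹⁰) ≈ 4.71×10⁻⁵ m.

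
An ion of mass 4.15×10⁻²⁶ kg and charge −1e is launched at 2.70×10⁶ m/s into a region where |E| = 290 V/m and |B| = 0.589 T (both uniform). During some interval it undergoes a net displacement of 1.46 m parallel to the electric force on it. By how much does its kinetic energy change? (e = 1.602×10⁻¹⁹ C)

The magnetic force is always ⟂ v and does no work; only the electric force changes KE.
ΔKE = F_E · d = |q|E d = (1.602×10⁻¹⁹)(290)(1.46) ≈ 6.78×10⁻¹⁷ J.

ΔKE ≈ 6.78×10⁻¹⁷ J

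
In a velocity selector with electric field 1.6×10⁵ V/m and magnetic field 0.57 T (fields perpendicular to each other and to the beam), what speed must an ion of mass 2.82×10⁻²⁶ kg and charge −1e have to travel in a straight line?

Straight-line motion ⇒ electric and magnetic forces cancel, so E = vB.
v = E/B = 1.6×10⁵/0.57 = 2.8×10⁵ m/s.

v = 2.8×10⁵ m/s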